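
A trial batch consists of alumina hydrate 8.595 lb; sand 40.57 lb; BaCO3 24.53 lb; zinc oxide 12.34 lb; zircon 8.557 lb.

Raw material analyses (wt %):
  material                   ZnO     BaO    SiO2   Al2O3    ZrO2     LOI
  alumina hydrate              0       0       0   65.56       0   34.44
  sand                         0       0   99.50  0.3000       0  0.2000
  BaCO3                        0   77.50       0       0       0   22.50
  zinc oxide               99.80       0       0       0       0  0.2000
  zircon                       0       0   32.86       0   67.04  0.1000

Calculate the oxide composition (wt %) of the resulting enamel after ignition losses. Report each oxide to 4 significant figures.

Glass mass = 86.00 lb (batch 94.59 − LOI 8.594).
Composition: ZnO 14.32%, BaO 22.11%, SiO2 50.21%, Al2O3 6.694%, ZrO2 6.671%

Mid-chain values are shown, rounded to 4 significant digits, in the printout — exact precision is held at each step. Every reported value sees exactly one rounding; derived quantities are carried from the batch weights per 86.00 lb of glass at full precision (glass mass, LOI, totals, the five compositions, the yield) exactly as shown in either problem or answer.
Mass of each oxide from the mix:
  ZnO: 12.34·0.9980 = 12.32 lb
  BaO: 24.53·0.7750 = 19.01 lb
  SiO2: 40.57·0.9950 + 8.557·0.3286 = 43.18 lb
  Al2O3: 8.595·0.6556 + 40.57·0.003000 = 5.757 lb
  ZrO2: 8.557·0.6704 = 5.737 lb
LOI: 8.595·0.3444 + 40.57·0.002000 + 24.53·0.2250 + 12.34·0.002000 + 8.557·0.001000 = 8.594 lb
The glass mass, total less LOI, = 94.59 − 8.594 = 86.00 lb (equal to the oxide-mass sum)
percent by weight: oxide/glass ×100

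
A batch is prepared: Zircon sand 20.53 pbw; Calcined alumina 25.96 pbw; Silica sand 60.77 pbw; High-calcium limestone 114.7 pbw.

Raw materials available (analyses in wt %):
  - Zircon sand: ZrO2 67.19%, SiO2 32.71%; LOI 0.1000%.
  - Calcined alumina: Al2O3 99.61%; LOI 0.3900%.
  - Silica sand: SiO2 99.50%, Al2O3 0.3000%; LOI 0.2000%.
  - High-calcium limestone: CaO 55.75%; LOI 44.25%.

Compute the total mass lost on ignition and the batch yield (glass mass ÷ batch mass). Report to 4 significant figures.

The intermediate values appear (rounded to four significant figures) as written. The whole derivation maintains exact precision at all times; each reported number is rounded once only. The derived quantities (four oxide percentages, net glass mass, yield, ignition loss, the totals) are carried from the batch weights for 171.0 pbw of glass at full precision, as given in problem or answer.
Each material's LOI contribution:
  Zircon sand: 20.53 × 0.001000 = 0.02053 pbw
  Calcined alumina: 25.96 × 0.003900 = 0.1012 pbw
  Silica sand: 60.77 × 0.002000 = 0.1215 pbw
  High-calcium limestone: 114.7 × 0.4425 = 50.75 pbw
Total LOI = 51.00 pbw
Glass = batch − LOI = 222.0 − 51.00 = 171.0 pbw

LOI loss = 51.00 pbw; glass = 171.0 pbw; yield = 77.02%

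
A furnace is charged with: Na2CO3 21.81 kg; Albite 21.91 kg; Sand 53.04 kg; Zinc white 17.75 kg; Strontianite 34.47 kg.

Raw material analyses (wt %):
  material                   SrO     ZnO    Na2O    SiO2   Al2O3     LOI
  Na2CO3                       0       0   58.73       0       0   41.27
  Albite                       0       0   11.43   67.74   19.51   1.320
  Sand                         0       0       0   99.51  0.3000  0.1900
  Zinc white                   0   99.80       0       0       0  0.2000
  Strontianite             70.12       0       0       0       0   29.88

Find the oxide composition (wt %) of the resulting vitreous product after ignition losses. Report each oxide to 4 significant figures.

Glass mass = 129.3 kg (batch 149.0 − LOI 19.73).
Composition: SrO 18.70%, ZnO 13.71%, Na2O 11.85%, SiO2 52.32%, Al2O3 3.430%

Rounding to 4 significant figures extends to every intermediate as printed; every computation holds full precision from first step to last — a single rounding produces every reported result; the derived quantities, which include LOI, the yield, the totals, the five compositions, glass mass, are carried at full float precision, as quoted within the question or the answer, using the weight values on 129.3 kg of glass.
Oxide masses out of the charge:
  SrO: 34.47·0.7012 = 24.17 kg
  ZnO: 17.75·0.9980 = 17.71 kg
  Na2O: 21.81·0.5873 + 21.91·0.1143 = 15.31 kg
  SiO2: 21.91·0.6774 + 53.04·0.9951 = 67.62 kg
  Al2O3: 21.91·0.1951 + 53.04·0.003000 = 4.434 kg
LOI: 21.81·0.4127 + 21.91·0.01320 + 53.04·0.001900 + 17.75·0.002000 + 34.47·0.2988 = 19.73 kg
Resulting glass, batch − LOI: 149.0 − 19.73 = 129.3 kg (consistent with Σ oxide mass)
wt % = oxide mass / glass mass × 100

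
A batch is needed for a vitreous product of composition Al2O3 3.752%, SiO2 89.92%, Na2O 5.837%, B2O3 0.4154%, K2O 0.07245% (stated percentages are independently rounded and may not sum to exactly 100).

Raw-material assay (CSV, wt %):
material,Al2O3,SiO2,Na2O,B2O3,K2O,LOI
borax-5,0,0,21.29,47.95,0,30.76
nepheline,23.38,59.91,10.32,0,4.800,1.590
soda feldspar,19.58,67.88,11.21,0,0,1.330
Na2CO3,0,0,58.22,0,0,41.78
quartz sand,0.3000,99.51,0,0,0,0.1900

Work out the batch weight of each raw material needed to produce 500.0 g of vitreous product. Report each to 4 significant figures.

Batch per 500.0 g vitreous product:
  borax-5: 4.332 g
  nepheline: 7.547 g
  soda feldspar: 80.79 g
  Na2CO3: 31.65 g
  quartz sand: 392.2 g
Total batch = 516.5 g; LOI loss = 16.50 g; yield = 96.81%

Intermediates appear with 4-significant-digit rounding when written out — the whole derivation runs at full precision through every step; each reported figure is rounded once only; derived quantities, including the totals, LOI, glass mass, the yield, five oxide percentages, are rebuilt using the weight values at 500.0 g of glass at full float precision, precisely as stated by the question or the answer.
Per-oxide target masses for 500.0 g vitreous product:
  Al2O3: 3.752% × 500.0 = 18.76 g
  SiO2: 89.92% × 500.0 = 449.6 g
  Na2O: 5.837% × 500.0 = 29.18 g
  B2O3: 0.4154% × 500.0 = 2.077 g
  K2O: 0.07245% × 500.0 = 0.3622 g
A balance pass over the oxides, per the reported batch figures, relative to the basis at hand (each sum matches its target mass inside rounding margins):
  Al2O3: 7.547·0.2338 + 80.79·0.1958 + 392.2·0.003000 = 18.76 g (target 18.76 g)
  SiO2: 7.547·0.5991 + 80.79·0.6788 + 392.2·0.9951 = 449.6 g (target 449.6 g)
  Na2O: 4.332·0.2129 + 7.547·0.1032 + 80.79·0.1121 + 31.65·0.5822 = 29.18 g (target 29.18 g)
  B2O3: 4.332·0.4795 = 2.077 g (target 2.077 g)
  K2O: 7.547·0.04800 = 0.3623 g (target 0.3622 g)
Consistency of the glass mass: whole batch net of LOI = 500.0 g (per-oxide target masses sum to 500.0 g; versus the stated basis of 500.0 g — gaps are rounding artifacts).
Adding the batch up: Σ batch = 516.5 g; the LOI term Σ batch·LOI equals 16.50 g; yield = glass ÷ total batch = 96.81%.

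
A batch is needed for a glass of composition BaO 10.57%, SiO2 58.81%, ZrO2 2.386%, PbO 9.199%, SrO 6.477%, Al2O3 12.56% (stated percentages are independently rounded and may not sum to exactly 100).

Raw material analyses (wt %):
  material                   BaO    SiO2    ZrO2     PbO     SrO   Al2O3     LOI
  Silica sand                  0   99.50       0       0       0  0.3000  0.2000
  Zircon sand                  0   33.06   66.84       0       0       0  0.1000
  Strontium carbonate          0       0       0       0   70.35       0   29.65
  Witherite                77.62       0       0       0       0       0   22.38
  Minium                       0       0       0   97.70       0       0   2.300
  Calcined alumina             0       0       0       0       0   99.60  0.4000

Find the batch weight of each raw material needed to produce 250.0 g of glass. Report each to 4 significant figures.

Batch per 250.0 g glass:
  Silica sand: 144.8 g
  Zircon sand: 8.924 g
  Strontium carbonate: 23.02 g
  Witherite: 34.04 g
  Minium: 23.54 g
  Calcined alumina: 31.09 g
Total batch = 265.4 g; LOI loss = 15.41 g; yield = 94.19%

All internal work holds full float precision at each step — intermediates are printed (rounded to 4 significant digits) on the page. Every reported number takes a single rounding. All derived quantities are rebuilt at full precision (the yield, net glass mass, totals, ignition loss, the six compositions) starting from the weights per 250.0 g of glass, as given in problem or answer.
Target oxide masses per 250.0 g glass:
  BaO: 10.57% × 250.0 = 26.42 g
  SiO2: 58.81% × 250.0 = 147.0 g
  ZrO2: 2.386% × 250.0 = 5.965 g
  PbO: 9.199% × 250.0 = 23.00 g
  SrO: 6.477% × 250.0 = 16.19 g
  Al2O3: 12.56% × 250.0 = 31.40 g
Verifying the oxide balance given the weights on record, versus the basis set out (target by target, the sums agree given rounding of the digits):
  BaO: 34.04·0.7762 = 26.42 g (target 26.42 g)
  SiO2: 144.8·0.9950 + 8.924·0.3306 = 147.0 g (target 147.0 g)
  ZrO2: 8.924·0.6684 = 5.965 g (target 5.965 g)
  PbO: 23.54·0.9770 = 23.00 g (target 23.00 g)
  SrO: 23.02·0.7035 = 16.19 g (target 16.19 g)
  Al2O3: 144.8·0.003000 + 31.09·0.9960 = 31.40 g (target 31.40 g)
Mass balance on the glass: net batch after ignition = 250.0 g (the targets, summed, come to 250.0 g; versus the stated basis of 250.0 g — deltas are rounding alone).
Batch grand total — Σ batch = 265.4 g; Σ batch·LOI gives LOI loss = 15.41 g; yield = glass ÷ total batch = 94.19%.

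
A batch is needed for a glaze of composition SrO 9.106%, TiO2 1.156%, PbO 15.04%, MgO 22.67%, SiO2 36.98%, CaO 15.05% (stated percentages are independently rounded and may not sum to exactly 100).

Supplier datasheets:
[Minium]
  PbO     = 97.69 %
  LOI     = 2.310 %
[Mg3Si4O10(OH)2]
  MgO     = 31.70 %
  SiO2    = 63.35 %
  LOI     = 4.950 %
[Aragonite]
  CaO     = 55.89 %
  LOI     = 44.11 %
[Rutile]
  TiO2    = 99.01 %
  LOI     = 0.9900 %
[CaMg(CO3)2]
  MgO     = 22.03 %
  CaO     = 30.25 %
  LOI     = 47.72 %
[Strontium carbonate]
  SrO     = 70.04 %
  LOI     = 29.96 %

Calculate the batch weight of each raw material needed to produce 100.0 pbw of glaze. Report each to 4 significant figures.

The working math runs at exact precision from start to finish. Intermediates are displayed (rounded to four significant figures) between the steps; each reported result takes exactly one rounding; derived quantities (the six compositions, LOI, the totals, net glass mass, the yield) are re-derived using the weight values on 100.0 pbw of glass in exact precision, precisely as stated by problem or answer.
Target oxide masses per 100.0 pbw glaze:
  SrO: 9.106% × 100.0 = 9.106 pbw
  TiO2: 1.156% × 100.0 = 1.156 pbw
  PbO: 15.04% × 100.0 = 15.04 pbw
  MgO: 22.67% × 100.0 = 22.67 pbw
  SiO2: 36.98% × 100.0 = 36.98 pbw
  CaO: 15.05% × 100.0 = 15.05 pbw
Per-oxide balance check using the reported weights, relative to the basis at hand (delivered sums recover each target within answer rounding):
  SrO: 13.00·0.7004 = 9.105 pbw (target 9.106 pbw)
  TiO2: 1.168·0.9901 = 1.156 pbw (target 1.156 pbw)
  PbO: 15.40·0.9769 = 15.04 pbw (target 15.04 pbw)
  MgO: 58.37·0.3170 + 18.91·0.2203 = 22.67 pbw (target 22.67 pbw)
  SiO2: 58.37·0.6335 = 36.98 pbw (target 36.98 pbw)
  CaO: 16.69·0.5589 + 18.91·0.3025 = 15.05 pbw (target 15.05 pbw)
Auditing the glass mass value: total batch − LOI = 100.0 pbw (summing oxide targets gives 100.0 pbw; versus the stated basis of 100.0 pbw — deltas are rounding alone).
Batch total: Σ batch = 123.5 pbw; LOI removed, Σ of batch·LOI: 23.54 pbw; as yield: glass ÷ batch → 80.95%.

Batch per 100.0 pbw glaze:
  Minium: 15.40 pbw
  Mg3Si4O10(OH)2: 58.37 pbw
  Aragonite: 16.69 pbw
  Rutile: 1.168 pbw
  CaMg(CO3)2: 18.91 pbw
  Strontium carbonate: 13.00 pbw
Total batch = 123.5 pbw; LOI loss = 23.54 pbw; yield = 80.95%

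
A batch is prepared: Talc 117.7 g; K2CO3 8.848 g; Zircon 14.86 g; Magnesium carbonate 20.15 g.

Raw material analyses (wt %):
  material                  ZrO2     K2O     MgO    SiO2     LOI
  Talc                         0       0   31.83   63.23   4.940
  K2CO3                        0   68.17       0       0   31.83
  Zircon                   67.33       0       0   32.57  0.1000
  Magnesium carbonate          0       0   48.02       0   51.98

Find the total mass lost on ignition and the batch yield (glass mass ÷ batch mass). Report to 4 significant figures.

LOI loss = 19.12 g; glass = 142.4 g; yield = 88.17%

The working math keeps full float precision through every step; working values are printed, rounded to 4 significant digits, on the page. Every reported figure is rounded once only — the derived quantities are recomputed at exact precision (four oxide percentages, net glass mass, LOI, the yield, the totals) using the weight values at 142.4 g of glass exactly as printed in problem or answer.
Material-by-material LOI:
  Talc: 117.7 × 0.04940 = 5.814 g
  K2CO3: 8.848 × 0.3183 = 2.816 g
  Zircon: 14.86 × 0.001000 = 0.01486 g
  Magnesium carbonate: 20.15 × 0.5198 = 10.47 g
Total LOI = 19.12 g
Glass = batch − LOI = 161.6 − 19.12 = 142.4 g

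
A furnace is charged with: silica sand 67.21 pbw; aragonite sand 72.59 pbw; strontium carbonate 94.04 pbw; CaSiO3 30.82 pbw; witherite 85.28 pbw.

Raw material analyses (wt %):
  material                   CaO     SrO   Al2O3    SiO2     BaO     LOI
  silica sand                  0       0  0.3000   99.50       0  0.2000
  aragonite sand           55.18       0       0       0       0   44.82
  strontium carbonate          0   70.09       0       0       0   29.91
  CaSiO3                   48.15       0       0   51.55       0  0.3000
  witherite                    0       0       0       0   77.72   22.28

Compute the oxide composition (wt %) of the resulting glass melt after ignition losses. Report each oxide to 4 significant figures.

Glass mass = 270.1 pbw (batch 349.9 − LOI 79.89).
Composition: CaO 20.33%, SrO 24.41%, Al2O3 0.07466%, SiO2 30.65%, BaO 24.54%

Exact precision is kept at all times; intermediates appear with 4-significant-digit rounding between the steps — exactly one rounding lands on each reported number; derived quantities are re-derived in full precision (net glass mass, totals, five oxide percentages, yield, LOI) starting from the weights at 270.1 pbw of glass, as given in the question or the answer.
Oxide-by-oxide delivered mass:
  CaO: 72.59·0.5518 + 30.82·0.4815 = 54.89 pbw
  SrO: 94.04·0.7009 = 65.91 pbw
  Al2O3: 67.21·0.003000 = 0.2016 pbw
  SiO2: 67.21·0.9950 + 30.82·0.5155 = 82.76 pbw
  BaO: 85.28·0.7772 = 66.28 pbw
LOI: 67.21·0.002000 + 72.59·0.4482 + 94.04·0.2991 + 30.82·0.003000 + 85.28·0.2228 = 79.89 pbw
Glass = total batch minus LOI = 349.9 − 79.89 = 270.1 pbw (the oxide masses sum to this)
percent by weight: oxide/glass ×100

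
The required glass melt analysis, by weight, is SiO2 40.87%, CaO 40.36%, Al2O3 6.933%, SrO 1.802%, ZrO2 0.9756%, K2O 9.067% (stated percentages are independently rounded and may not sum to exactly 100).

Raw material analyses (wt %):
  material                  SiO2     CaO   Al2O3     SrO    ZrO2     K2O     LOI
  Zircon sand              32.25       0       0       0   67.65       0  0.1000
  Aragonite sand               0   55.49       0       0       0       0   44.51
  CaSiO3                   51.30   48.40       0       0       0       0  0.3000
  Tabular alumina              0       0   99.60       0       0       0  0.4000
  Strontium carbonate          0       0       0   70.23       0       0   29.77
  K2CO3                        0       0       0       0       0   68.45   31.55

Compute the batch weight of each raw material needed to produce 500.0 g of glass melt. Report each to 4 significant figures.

Every computation maintains exact precision end to end. In-progress results are displayed, rounded to four significant digits, between the steps; each reported number is rounded exactly once — derived quantities, which include six oxide percentages, the totals, net glass mass, the yield, ignition loss, are rebuilt in full precision, as quoted within the problem or answer text, using the weight values on 500.0 g of glass.
Oxide mass targets, per 500.0 g glass melt:
  SiO2: 40.87% × 500.0 = 204.4 g
  CaO: 40.36% × 500.0 = 201.8 g
  Al2O3: 6.933% × 500.0 = 34.66 g
  SrO: 1.802% × 500.0 = 9.010 g
  ZrO2: 0.9756% × 500.0 = 4.878 g
  K2O: 9.067% × 500.0 = 45.34 g
Sums-versus-targets review per the reported batch figures, for the quoted basis mass (oxide sums agree with the targets within answer rounding):
  SiO2: 7.211·0.3225 + 393.8·0.5130 = 204.3 g (target 204.4 g)
  CaO: 20.18·0.5549 + 393.8·0.4840 = 201.8 g (target 201.8 g)
  Al2O3: 34.80·0.9960 = 34.66 g (target 34.66 g)
  SrO: 12.83·0.7023 = 9.011 g (target 9.010 g)
  ZrO2: 7.211·0.6765 = 4.878 g (target 4.878 g)
  K2O: 66.23·0.6845 = 45.33 g (target 45.34 g)
Mass balance on the glass: net batch after ignition = 500.0 g (summing oxide targets gives 500.0 g; versus the stated basis of 500.0 g — deltas are rounding alone).
Total batch = Σ batch = 535.1 g; ignition loss, Σ(batch × LOI) = 35.02 g; yield: glass divided by total = 93.45%.

Batch per 500.0 g glass melt:
  Zircon sand: 7.211 g
  Aragonite sand: 20.18 g
  CaSiO3: 393.8 g
  Tabular alumina: 34.80 g
  Strontium carbonate: 12.83 g
  K2CO3: 66.23 g
Total batch = 535.1 g; LOI loss = 35.02 g; yield = 93.45%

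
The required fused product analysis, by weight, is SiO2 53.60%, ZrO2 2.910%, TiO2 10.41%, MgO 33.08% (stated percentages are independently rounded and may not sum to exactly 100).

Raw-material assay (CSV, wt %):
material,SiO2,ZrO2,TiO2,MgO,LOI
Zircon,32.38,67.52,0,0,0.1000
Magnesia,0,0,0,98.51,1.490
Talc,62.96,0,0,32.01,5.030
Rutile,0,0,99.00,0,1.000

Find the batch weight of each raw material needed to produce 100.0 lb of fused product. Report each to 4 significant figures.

Batch per 100.0 lb fused product:
  Zircon: 4.310 lb
  Magnesia: 6.637 lb
  Talc: 82.92 lb
  Rutile: 10.52 lb
Total batch = 104.4 lb; LOI loss = 4.379 lb; yield = 95.80%

The intermediate values are displayed, with 4-significant-digit rounding, when written out; every computation runs at full precision from first step to last; a single rounding produces each reported result. All derived quantities are carried at full float precision (four oxide percentages, LOI, yield, glass mass, totals) from the weighed amounts at 100.0 lb of glass, as they appear in the problem or answer text.
Per-oxide target masses for 100.0 lb fused product:
  SiO2: 53.60% × 100.0 = 53.60 lb
  ZrO2: 2.910% × 100.0 = 2.910 lb
  TiO2: 10.41% × 100.0 = 10.41 lb
  MgO: 33.08% × 100.0 = 33.08 lb
Mass-balance tally per oxide on the weights just shown, on the stated basis (summed amounts equal target values given rounding of the digits):
  SiO2: 4.310·0.3238 + 82.92·0.6296 = 53.60 lb (target 53.60 lb)
  ZrO2: 4.310·0.6752 = 2.910 lb (target 2.910 lb)
  TiO2: 10.52·0.9900 = 10.41 lb (target 10.41 lb)
  MgO: 6.637·0.9851 + 82.92·0.3201 = 33.08 lb (target 33.08 lb)
Glass-mass closure: total batch − LOI = 100.0 lb (targets for the oxides total 100.0 lb; stated basis 100.0 lb — a pure rounding effect).
Batch total: Σ batch = 104.4 lb; loss to ignition Σ batch·LOI = 4.379 lb; yield: glass divided by total = 95.80%.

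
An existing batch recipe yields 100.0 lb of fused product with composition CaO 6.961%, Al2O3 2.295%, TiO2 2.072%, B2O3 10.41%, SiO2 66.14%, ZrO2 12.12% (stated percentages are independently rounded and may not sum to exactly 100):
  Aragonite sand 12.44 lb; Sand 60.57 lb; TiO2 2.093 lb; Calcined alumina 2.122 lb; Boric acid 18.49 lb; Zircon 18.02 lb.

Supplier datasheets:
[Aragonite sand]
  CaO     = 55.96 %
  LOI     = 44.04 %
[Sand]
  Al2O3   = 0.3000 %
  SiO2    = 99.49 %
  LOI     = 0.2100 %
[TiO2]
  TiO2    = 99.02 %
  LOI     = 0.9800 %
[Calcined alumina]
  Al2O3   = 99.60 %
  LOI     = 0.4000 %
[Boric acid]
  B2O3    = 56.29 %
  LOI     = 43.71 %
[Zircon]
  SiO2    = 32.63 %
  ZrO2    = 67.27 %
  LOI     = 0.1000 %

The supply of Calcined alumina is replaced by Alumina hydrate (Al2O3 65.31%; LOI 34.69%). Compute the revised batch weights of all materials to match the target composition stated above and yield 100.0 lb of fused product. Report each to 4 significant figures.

The intermediate values are displayed, rounded to 4 significant digits, alongside each step. Every computation keeps full precision through the solve; every reported figure is rounded just once; the derived quantities, which include net glass mass, totals, yield, six oxide percentages, ignition loss, are carried in full float precision, exactly as shown in the problem or the answer, starting from the weights at 100.0 lb of glass.
Per-oxide target masses for 100.0 lb fused product:
  CaO: 6.961% × 100.0 = 6.961 lb
  Al2O3: 2.295% × 100.0 = 2.295 lb
  TiO2: 2.072% × 100.0 = 2.072 lb
  B2O3: 10.41% × 100.0 = 10.41 lb
  SiO2: 66.14% × 100.0 = 66.14 lb
  ZrO2: 12.12% × 100.0 = 12.12 lb
Checking each oxide sum per the reported batch figures, per the basis as stated (sums match the target masses once rounding is allowed for):
  CaO: 12.44·0.5596 = 6.961 lb (target 6.961 lb)
  Al2O3: 60.57·0.003000 + 3.236·0.6531 = 2.295 lb (target 2.295 lb)
  TiO2: 2.093·0.9902 = 2.072 lb (target 2.072 lb)
  B2O3: 18.49·0.5629 = 10.41 lb (target 10.41 lb)
  SiO2: 60.57·0.9949 + 18.02·0.3263 = 66.14 lb (target 66.14 lb)
  ZrO2: 18.02·0.6727 = 12.12 lb (target 12.12 lb)
Glass-mass closure: batch total minus LOI = 100.0 lb (the Σ of target masses is 100.0 lb; stated basis 100.0 lb — deltas are rounding alone).
Whole-batch sum: Σ batch = 114.8 lb; loss to ignition Σ batch·LOI = 14.85 lb; yield = glass ÷ total batch = 87.07%.

Revised batch per 100.0 lb fused product:
  Aragonite sand: 12.44 lb
  Sand: 60.57 lb
  TiO2: 2.093 lb
  Alumina hydrate: 3.236 lb
  Boric acid: 18.49 lb
  Zircon: 18.02 lb
Total batch = 114.8 lb; LOI loss = 14.85 lb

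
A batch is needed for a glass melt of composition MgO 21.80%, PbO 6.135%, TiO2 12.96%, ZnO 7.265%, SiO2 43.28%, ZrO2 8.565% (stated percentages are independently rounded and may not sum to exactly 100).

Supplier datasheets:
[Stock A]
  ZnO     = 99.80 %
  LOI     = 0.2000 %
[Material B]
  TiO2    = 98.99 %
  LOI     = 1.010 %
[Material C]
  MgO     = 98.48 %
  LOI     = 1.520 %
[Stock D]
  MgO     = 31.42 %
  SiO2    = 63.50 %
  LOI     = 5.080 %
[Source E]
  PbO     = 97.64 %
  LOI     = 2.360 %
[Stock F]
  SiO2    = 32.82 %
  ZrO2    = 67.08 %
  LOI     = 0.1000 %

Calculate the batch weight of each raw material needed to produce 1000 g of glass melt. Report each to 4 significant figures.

Batch per 1000 g glass melt:
  Stock A: 72.80 g
  Material B: 130.9 g
  Material C: 24.96 g
  Stock D: 615.6 g
  Source E: 62.83 g
  Stock F: 127.7 g
Total batch = 1035 g; LOI loss = 34.73 g; yield = 96.64%

All arithmetic keeps exact precision at every stage; the intermediate values are shown, with 4-significant-digit rounding, across the worked steps; a single rounding completes every reported number; the derived quantities, including ignition loss, yield, the six compositions, glass mass, the totals, are re-derived from the weighed amounts for 1000 g of glass at full float precision, as written in the question or the answer.
Per-oxide target masses for 1000 g glass melt:
  MgO: 21.80% × 1000 = 218.0 g
  PbO: 6.135% × 1000 = 61.35 g
  TiO2: 12.96% × 1000 = 129.6 g
  ZnO: 7.265% × 1000 = 72.65 g
  SiO2: 43.28% × 1000 = 432.8 g
  ZrO2: 8.565% × 1000 = 85.65 g
Oxide-by-oxide audit applying the batch weights above, per the basis as stated (each sum matches its target mass inside rounding margins):
  MgO: 24.96·0.9848 + 615.6·0.3142 = 218.0 g (target 218.0 g)
  PbO: 62.83·0.9764 = 61.35 g (target 61.35 g)
  TiO2: 130.9·0.9899 = 129.6 g (target 129.6 g)
  ZnO: 72.80·0.9980 = 72.65 g (target 72.65 g)
  SiO2: 615.6·0.6350 + 127.7·0.3282 = 432.8 g (target 432.8 g)
  ZrO2: 127.7·0.6708 = 85.66 g (target 85.65 g)
Mass balance on the glass: whole batch net of LOI = 1000 g (the Σ of target masses is 1000 g; the stated basis being 1000 g — any gap is answer rounding).
Summing the batch: Σ batch = 1035 g; the LOI term Σ batch·LOI equals 34.73 g; yield = glass ÷ total batch = 96.64%.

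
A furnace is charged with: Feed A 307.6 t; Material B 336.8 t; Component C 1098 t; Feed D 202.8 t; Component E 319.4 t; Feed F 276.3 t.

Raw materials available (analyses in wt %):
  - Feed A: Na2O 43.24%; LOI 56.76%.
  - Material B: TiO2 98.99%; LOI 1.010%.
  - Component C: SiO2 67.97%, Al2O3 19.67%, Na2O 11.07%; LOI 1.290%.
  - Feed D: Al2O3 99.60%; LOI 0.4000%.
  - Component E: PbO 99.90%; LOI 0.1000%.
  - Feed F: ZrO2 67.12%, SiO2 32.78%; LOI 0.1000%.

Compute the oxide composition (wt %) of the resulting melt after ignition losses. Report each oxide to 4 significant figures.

Glass mass = 2347 t (batch 2541 − LOI 193.6).
Composition: ZrO2 7.901%, SiO2 35.65%, Al2O3 17.81%, PbO 13.59%, Na2O 10.84%, TiO2 14.20%

All internal work keeps full precision from start to finish. Mid-chain values are shown (rounded to 4 significant digits) alongside each step — every reported figure carries a single rounding — the derived quantities, which include six oxide percentages, ignition loss, the totals, the yield, glass mass, are rebuilt in full precision, exactly as shown in problem or answer, using the weight values at 2347 t of glass.
Per-oxide mass from batch:
  ZrO2: 276.3·0.6712 = 185.5 t
  SiO2: 1098·0.6797 + 276.3·0.3278 = 836.9 t
  Al2O3: 1098·0.1967 + 202.8·0.9960 = 418.0 t
  PbO: 319.4·0.9990 = 319.1 t
  Na2O: 307.6·0.4324 + 1098·0.1107 = 254.6 t
  TiO2: 336.8·0.9899 = 333.4 t
LOI: 307.6·0.5676 + 336.8·0.01010 + 1098·0.01290 + 202.8·0.004000 + 319.4·0.001000 + 276.3·0.001000 = 193.6 t
Glass mass = batch − LOI = 2541 − 193.6 = 2347 t (equal to the oxide-mass sum)
oxide / glass × 100 gives the wt %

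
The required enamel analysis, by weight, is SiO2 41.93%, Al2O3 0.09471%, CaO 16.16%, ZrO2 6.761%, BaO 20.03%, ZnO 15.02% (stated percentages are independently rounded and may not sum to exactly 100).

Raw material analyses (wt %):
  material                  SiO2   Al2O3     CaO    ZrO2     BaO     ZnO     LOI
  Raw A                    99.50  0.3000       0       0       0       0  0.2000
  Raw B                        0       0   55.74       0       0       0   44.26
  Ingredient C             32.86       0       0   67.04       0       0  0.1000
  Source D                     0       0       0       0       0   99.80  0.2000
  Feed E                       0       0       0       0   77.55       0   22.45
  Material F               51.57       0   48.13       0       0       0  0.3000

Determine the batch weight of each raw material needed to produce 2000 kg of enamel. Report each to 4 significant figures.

Batch per 2000 kg enamel:
  Raw A: 631.4 kg
  Raw B: 338.6 kg
  Ingredient C: 201.7 kg
  Source D: 301.0 kg
  Feed E: 516.6 kg
  Material F: 279.4 kg
Total batch = 2269 kg; LOI loss = 268.7 kg; yield = 88.15%

All internal work maintains full precision in every operation — mid-chain values are shown with 4-significant-digit rounding at each printed step. Exactly one rounding lands on each reported value. The derived quantities (ignition loss, the totals, six oxide percentages, the yield, net glass mass) are carried starting from the weights on 2000 kg of glass at full float precision, as quoted within problem or answer.
Per-oxide target masses for 2000 kg enamel:
  SiO2: 41.93% × 2000 = 838.6 kg
  Al2O3: 0.09471% × 2000 = 1.894 kg
  CaO: 16.16% × 2000 = 323.2 kg
  ZrO2: 6.761% × 2000 = 135.2 kg
  BaO: 20.03% × 2000 = 400.6 kg
  ZnO: 15.02% × 2000 = 300.4 kg
A balance pass over the oxides, applying the batch weights above, relative to the basis at hand (oxide sums agree with the targets given rounding of the digits):
  SiO2: 631.4·0.9950 + 201.7·0.3286 + 279.4·0.5157 = 838.6 kg (target 838.6 kg)
  Al2O3: 631.4·0.003000 = 1.894 kg (target 1.894 kg)
  CaO: 338.6·0.5574 + 279.4·0.4813 = 323.2 kg (target 323.2 kg)
  ZrO2: 201.7·0.6704 = 135.2 kg (target 135.2 kg)
  BaO: 516.6·0.7755 = 400.6 kg (target 400.6 kg)
  ZnO: 301.0·0.9980 = 300.4 kg (target 300.4 kg)
Auditing the glass mass value: net batch after ignition = 2000 kg (oxide target masses add up to 2000 kg; stated basis 2000 kg — differing by rounding only).
Batch total: Σ batch = 2269 kg; LOI removed, Σ of batch·LOI: 268.7 kg; yield: glass divided by total = 88.15%.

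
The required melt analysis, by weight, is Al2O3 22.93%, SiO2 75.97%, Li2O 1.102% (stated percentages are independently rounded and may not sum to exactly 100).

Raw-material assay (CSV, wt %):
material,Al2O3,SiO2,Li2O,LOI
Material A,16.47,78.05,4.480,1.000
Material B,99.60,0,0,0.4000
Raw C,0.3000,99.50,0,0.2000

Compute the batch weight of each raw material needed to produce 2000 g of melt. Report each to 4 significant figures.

Each numeric step holds full float precision at each step — values along the way are printed, rounded to four significant digits, alongside each step — a single rounding yields every reported figure; all derived quantities (LOI, the totals, yield, the three compositions, net glass mass) are computed at exact precision from the weighed amounts on 2000 g of glass, exactly as printed in the problem or answer text.
The oxide mass targets at 2000 g melt:
  Al2O3: 22.93% × 2000 = 458.6 g
  SiO2: 75.97% × 2000 = 1519 g
  Li2O: 1.102% × 2000 = 22.04 g
Sums-versus-targets review per the reported batch figures, versus the basis set out (every target is met by its sum modulo rounding of the values):
  Al2O3: 492.0·0.1647 + 375.7·0.9960 + 1141·0.003000 = 458.7 g (target 458.6 g)
  SiO2: 492.0·0.7805 + 1141·0.9950 = 1519 g (target 1519 g)
  Li2O: 492.0·0.04480 = 22.04 g (target 22.04 g)
Auditing the glass mass value: Σ batch − LOI loss = 2000 g (oxide target masses add up to 2000 g; basis as stated: 2000 g — deltas are rounding alone).
Total batch = Σ batch = 2009 g; ignition loss, Σ(batch × LOI) = 8.705 g; glass ÷ batch gives a yield of 99.57%.

Batch per 2000 g melt:
  Material A: 492.0 g
  Material B: 375.7 g
  Raw C: 1141 g
Total batch = 2009 g; LOI loss = 8.705 g; yield = 99.57%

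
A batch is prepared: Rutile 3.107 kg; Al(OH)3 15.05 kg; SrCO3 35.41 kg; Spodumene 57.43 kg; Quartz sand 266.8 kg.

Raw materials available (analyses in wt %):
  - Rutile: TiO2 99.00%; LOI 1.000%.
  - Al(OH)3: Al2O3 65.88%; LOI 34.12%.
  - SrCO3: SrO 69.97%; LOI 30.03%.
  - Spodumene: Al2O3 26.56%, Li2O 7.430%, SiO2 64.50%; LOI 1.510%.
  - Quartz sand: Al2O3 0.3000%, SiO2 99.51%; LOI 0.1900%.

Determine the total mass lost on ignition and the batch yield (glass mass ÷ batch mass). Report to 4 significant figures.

Each numeric step maintains exact precision from first step to last — values along the way are shown rounded to 4 significant digits alongside each step; each reported value takes exactly one rounding; all derived quantities (five oxide percentages, LOI, the yield, glass mass, totals) are computed from the weighed amounts on 360.6 kg of glass at exact precision as they appear in either problem or answer.
Material-by-material LOI:
  Rutile: 3.107 × 0.01000 = 0.03107 kg
  Al(OH)3: 15.05 × 0.3412 = 5.135 kg
  SrCO3: 35.41 × 0.3003 = 10.63 kg
  Spodumene: 57.43 × 0.01510 = 0.8672 kg
  Quartz sand: 266.8 × 0.001900 = 0.5069 kg
Total LOI = 17.17 kg
Glass = batch − LOI = 377.8 − 17.17 = 360.6 kg

LOI loss = 17.17 kg; glass = 360.6 kg; yield = 95.45%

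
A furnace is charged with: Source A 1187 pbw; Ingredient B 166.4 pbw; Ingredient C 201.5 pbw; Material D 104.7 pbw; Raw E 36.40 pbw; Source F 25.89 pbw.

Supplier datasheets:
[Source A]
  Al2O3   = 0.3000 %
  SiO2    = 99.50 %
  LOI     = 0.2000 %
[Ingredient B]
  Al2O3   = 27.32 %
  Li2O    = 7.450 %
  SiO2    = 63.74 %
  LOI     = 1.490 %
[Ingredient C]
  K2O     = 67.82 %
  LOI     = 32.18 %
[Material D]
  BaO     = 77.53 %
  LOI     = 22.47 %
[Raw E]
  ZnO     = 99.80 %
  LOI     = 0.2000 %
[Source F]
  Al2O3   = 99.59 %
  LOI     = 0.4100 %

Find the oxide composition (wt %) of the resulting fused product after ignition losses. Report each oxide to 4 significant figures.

Glass mass = 1628 pbw (batch 1722 − LOI 93.40).
Composition: BaO 4.985%, Al2O3 4.594%, K2O 8.392%, Li2O 0.7612%, SiO2 79.04%, ZnO 2.231%

In-progress results are shown rounded to 4 significant figures alongside each step — every computation holds full precision through every step; every reported result is rounded a single time. The derived quantities (the totals, yield, LOI, net glass mass, the six compositions) are recomputed from the weighed amounts on 1628 pbw of glass at full precision, as set out in the question or the answer.
Mass of each oxide from the mix:
  BaO: 104.7·0.7753 = 81.17 pbw
  Al2O3: 1187·0.003000 + 166.4·0.2732 + 25.89·0.9959 = 74.81 pbw
  K2O: 201.5·0.6782 = 136.7 pbw
  Li2O: 166.4·0.07450 = 12.40 pbw
  SiO2: 1187·0.9950 + 166.4·0.6374 = 1287 pbw
  ZnO: 36.40·0.9980 = 36.33 pbw
LOI: 1187·0.002000 + 166.4·0.01490 + 201.5·0.3218 + 104.7·0.2247 + 36.40·0.002000 + 25.89·0.004100 = 93.40 pbw
Glass = total batch minus LOI = 1722 − 93.40 = 1628 pbw (equal to the oxide-mass sum)
wt % = 100 × oxide mass / glass mass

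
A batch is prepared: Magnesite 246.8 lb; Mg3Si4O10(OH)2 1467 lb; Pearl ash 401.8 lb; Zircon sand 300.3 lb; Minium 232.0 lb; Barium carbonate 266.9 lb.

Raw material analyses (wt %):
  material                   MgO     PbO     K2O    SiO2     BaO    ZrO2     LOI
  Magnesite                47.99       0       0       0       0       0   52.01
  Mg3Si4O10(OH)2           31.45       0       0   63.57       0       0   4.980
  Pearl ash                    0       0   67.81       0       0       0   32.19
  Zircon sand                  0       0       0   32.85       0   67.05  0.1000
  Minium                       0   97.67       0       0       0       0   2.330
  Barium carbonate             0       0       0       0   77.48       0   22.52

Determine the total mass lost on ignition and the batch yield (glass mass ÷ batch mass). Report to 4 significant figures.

LOI loss = 396.6 lb; glass = 2518 lb; yield = 86.39%

Intermediates are printed rounded to four significant figures between the steps. All internal work maintains exact precision through the solve. Every reported value is rounded once only — derived quantities (totals, net glass mass, the six compositions, LOI, yield) are computed at full float precision starting from the weights for 2518 lb of glass precisely as stated by the question or the answer.
Per-material ignition loss:
  Magnesite: 246.8 × 0.5201 = 128.4 lb
  Mg3Si4O10(OH)2: 1467 × 0.04980 = 73.06 lb
  Pearl ash: 401.8 × 0.3219 = 129.3 lb
  Zircon sand: 300.3 × 0.001000 = 0.3003 lb
  Minium: 232.0 × 0.02330 = 5.406 lb
  Barium carbonate: 266.9 × 0.2252 = 60.11 lb
Total LOI = 396.6 lb
Glass = batch − LOI = 2915 − 396.6 = 2518 lb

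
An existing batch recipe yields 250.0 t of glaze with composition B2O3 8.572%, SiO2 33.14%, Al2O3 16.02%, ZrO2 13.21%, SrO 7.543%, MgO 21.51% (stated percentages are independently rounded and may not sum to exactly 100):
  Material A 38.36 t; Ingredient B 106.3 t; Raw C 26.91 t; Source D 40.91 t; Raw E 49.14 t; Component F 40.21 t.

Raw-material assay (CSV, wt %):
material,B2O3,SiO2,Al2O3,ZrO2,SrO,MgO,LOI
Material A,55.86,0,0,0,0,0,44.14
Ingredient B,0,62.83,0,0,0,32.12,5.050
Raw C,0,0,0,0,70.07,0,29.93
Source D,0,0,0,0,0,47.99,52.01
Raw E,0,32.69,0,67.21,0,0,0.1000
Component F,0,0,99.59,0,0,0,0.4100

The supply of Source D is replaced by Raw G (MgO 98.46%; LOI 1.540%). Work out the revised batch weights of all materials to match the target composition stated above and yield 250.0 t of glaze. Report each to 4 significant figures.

Revised batch per 250.0 t glaze:
  Material A: 38.36 t
  Ingredient B: 106.3 t
  Raw C: 26.91 t
  Raw G: 19.94 t
  Raw E: 49.14 t
  Component F: 40.21 t
Total batch = 280.9 t; LOI loss = 30.88 t

The whole derivation maintains full float precision end to end; intermediates are rounded to 4 significant figures wherever printed — each reported figure receives exactly one rounding. Derived quantities are recomputed using the weight values for 250.0 t of glass at exact precision (net glass mass, totals, the yield, the six compositions, LOI), as written in the question or the answer.
Oxide mass targets, per 250.0 t glaze:
  B2O3: 8.572% × 250.0 = 21.43 t
  SiO2: 33.14% × 250.0 = 82.85 t
  Al2O3: 16.02% × 250.0 = 40.05 t
  ZrO2: 13.21% × 250.0 = 33.02 t
  SrO: 7.543% × 250.0 = 18.86 t
  MgO: 21.51% × 250.0 = 53.78 t
Sums-versus-targets review working from each reported weight, versus the basis set out (sum by sum, the targets are met within answer rounding):
  B2O3: 38.36·0.5586 = 21.43 t (target 21.43 t)
  SiO2: 106.3·0.6283 + 49.14·0.3269 = 82.85 t (target 82.85 t)
  Al2O3: 40.21·0.9959 = 40.05 t (target 40.05 t)
  ZrO2: 49.14·0.6721 = 33.03 t (target 33.02 t)
  SrO: 26.91·0.7007 = 18.86 t (target 18.86 t)
  MgO: 106.3·0.3212 + 19.94·0.9846 = 53.78 t (target 53.78 t)
Glass-mass sanity pass: batch Σ − ignition loss = 250.0 t (targets for the oxides total 250.0 t; versus the stated basis of 250.0 t — a pure rounding effect).
Total batch = Σ batch = 280.9 t; the LOI term Σ batch·LOI equals 30.88 t; yield = glass ÷ total batch = 89.01%.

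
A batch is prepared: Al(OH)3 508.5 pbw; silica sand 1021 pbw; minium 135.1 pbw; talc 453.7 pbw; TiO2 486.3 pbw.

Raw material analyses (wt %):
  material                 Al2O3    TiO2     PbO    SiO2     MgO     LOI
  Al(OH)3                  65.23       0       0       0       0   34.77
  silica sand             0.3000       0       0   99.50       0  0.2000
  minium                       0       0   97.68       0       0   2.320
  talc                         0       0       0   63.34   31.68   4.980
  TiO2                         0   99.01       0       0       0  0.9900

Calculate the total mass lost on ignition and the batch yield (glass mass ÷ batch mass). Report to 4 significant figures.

LOI loss = 209.4 pbw; glass = 2395 pbw; yield = 91.96%

The intermediate values appear with 4-significant-digit rounding within the worked lines; the whole derivation maintains exact precision from start to finish — a single rounding completes each reported value. Derived quantities (ignition loss, glass mass, the five compositions, yield, the totals) are re-derived from the batch weights at 2395 pbw of glass at full precision exactly as printed in either problem or answer.
Loss on ignition, line by line:
  Al(OH)3: 508.5 × 0.3477 = 176.8 pbw
  silica sand: 1021 × 0.002000 = 2.042 pbw
  minium: 135.1 × 0.02320 = 3.134 pbw
  talc: 453.7 × 0.04980 = 22.59 pbw
  TiO2: 486.3 × 0.009900 = 4.814 pbw
Total LOI = 209.4 pbw
Glass = batch − LOI = 2605 − 209.4 = 2395 pbw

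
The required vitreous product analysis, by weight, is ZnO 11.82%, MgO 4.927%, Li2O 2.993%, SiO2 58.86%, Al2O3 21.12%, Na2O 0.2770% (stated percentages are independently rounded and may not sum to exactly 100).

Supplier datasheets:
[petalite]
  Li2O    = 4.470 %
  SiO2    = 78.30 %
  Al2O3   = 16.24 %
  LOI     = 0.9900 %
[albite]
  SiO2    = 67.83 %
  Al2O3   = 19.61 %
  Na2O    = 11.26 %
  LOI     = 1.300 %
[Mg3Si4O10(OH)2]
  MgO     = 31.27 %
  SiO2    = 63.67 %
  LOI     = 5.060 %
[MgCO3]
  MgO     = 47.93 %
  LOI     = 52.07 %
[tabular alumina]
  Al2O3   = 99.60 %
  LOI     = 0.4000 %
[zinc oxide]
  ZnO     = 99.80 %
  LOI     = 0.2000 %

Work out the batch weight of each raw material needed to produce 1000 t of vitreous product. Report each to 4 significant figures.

Batch per 1000 t vitreous product:
  petalite: 669.6 t
  albite: 24.60 t
  Mg3Si4O10(OH)2: 74.82 t
  MgCO3: 53.98 t
  tabular alumina: 98.03 t
  zinc oxide: 118.4 t
Total batch = 1039 t; LOI loss = 39.47 t; yield = 96.20%

All arithmetic keeps exact precision through every step — the intermediate values appear, rounded to 4 significant digits, in the printout; each reported value carries a single rounding. The derived quantities, including yield, ignition loss, net glass mass, totals, six oxide percentages, are recomputed using the weight values per 1000 t of glass in full precision as quoted within the problem or answer text.
Target oxide masses per 1000 t vitreous product:
  ZnO: 11.82% × 1000 = 118.2 t
  MgO: 4.927% × 1000 = 49.27 t
  Li2O: 2.993% × 1000 = 29.93 t
  SiO2: 58.86% × 1000 = 588.6 t
  Al2O3: 21.12% × 1000 = 211.2 t
  Na2O: 0.2770% × 1000 = 2.770 t
Sums-versus-targets review with the batch weights as given, versus the basis set out (sum by sum, the targets are met inside rounding margins):
  ZnO: 118.4·0.9980 = 118.2 t (target 118.2 t)
  MgO: 74.82·0.3127 + 53.98·0.4793 = 49.27 t (target 49.27 t)
  Li2O: 669.6·0.04470 = 29.93 t (target 29.93 t)
  SiO2: 669.6·0.7830 + 24.60·0.6783 + 74.82·0.6367 = 588.6 t (target 588.6 t)
  Al2O3: 669.6·0.1624 + 24.60·0.1961 + 98.03·0.9960 = 211.2 t (target 211.2 t)
  Na2O: 24.60·0.1126 = 2.770 t (target 2.770 t)
Glass-mass closure: total charge less LOI = 1000 t (the Σ of target masses is 1000 t; stated basis 1000 t — gaps are rounding artifacts).
Adding the batch up: Σ batch = 1039 t; loss to ignition Σ batch·LOI = 39.47 t; as yield: glass ÷ batch → 96.20%.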